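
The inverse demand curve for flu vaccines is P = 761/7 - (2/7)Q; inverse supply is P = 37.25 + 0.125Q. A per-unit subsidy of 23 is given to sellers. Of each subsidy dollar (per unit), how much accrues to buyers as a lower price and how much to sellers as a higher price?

Pre-subsidy: 761/7 - (2/7)Q = 37.25 + 0.125Q gives Q* = 174 and P* = 59.
With the subsidy, sellers receive Ps = Pb + 23 for each unit, where Pb is the price buyers pay.
On the curves, Pb = 761/7 - (2/7)Q and Ps = 37.25 + 0.125Q; the wedge Ps − Pb = 23 gives 37.25 + 0.125Q − (761/7 - (2/7)Q) = 23, so Q' = 230.
Then Pb = 761/7 − (2/7)·230 = 43 and Ps = 37.25 + 0.125·230 = 66.
Buyers' price falls by P* − Pb = 59 − 43 = 16; sellers' price rises by Ps − P* = 66 − 59 = 7.

Buyers gain 16 per unit; sellers gain 7 per unit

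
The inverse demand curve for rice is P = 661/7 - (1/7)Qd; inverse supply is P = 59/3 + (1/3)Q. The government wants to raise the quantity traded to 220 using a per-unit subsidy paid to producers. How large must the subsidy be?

Required subsidy s = 30 per unit

At Q = 220, from the demand curve buyers pay Pb = 661/7 − (1/7)·220 = 63; from the supply curve sellers need Ps = 59/3 + (1/3)·220 = 93.
The subsidy must fill the gap: s = Ps − Pb = 93 − 63 = 30.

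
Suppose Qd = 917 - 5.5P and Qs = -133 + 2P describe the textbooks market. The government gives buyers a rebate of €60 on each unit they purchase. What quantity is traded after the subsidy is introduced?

Pre-subsidy: 917 - 5.5P = -133 + 2P gives P* = 140, Q* = 147.
With the rebate, buyers effectively pay Pb = Ps − 60, where Ps is the price sellers receive.
Demand in terms of Ps becomes Qd = 917 − 5.5(Ps − 60) = 1247 - 5.5Ps. Setting this equal to supply: 1247 - 5.5Ps = -133 + 2Ps, so Ps = 184.
Buyers pay Pb = 184 − 60 = 124; Q' = -133 + 2·184 = 235.

Q' = 235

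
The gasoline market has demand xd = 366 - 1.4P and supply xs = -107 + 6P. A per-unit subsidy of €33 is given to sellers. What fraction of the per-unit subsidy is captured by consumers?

Pre-subsidy: 366 - 1.4P = -107 + 6P gives P* = 2365/37, x* = 10231/37.
With the subsidy, sellers receive Ps = Pb + 33 for each unit, where Pb is the price buyers pay.
Supply in terms of Pb becomes xs = -107 + 6(Pb + 33) = 91 + 6Pb. Setting this equal to demand: 366 - 1.4Pb = 91 + 6Pb, so Pb = 1375/37.
Sellers receive Ps = 1375/37 + 33 = 2596/37; x' = 366 − 1.4·(1375/37) = 11617/37.
Buyers' price falls by P* − Pb = 2365/37 − 1375/37 = 990/37; sellers' price rises by Ps − P* = 2596/37 − 2365/37 = 231/37.
So consumers capture (990/37)/33 = 30/37 of each unit of subsidy.

Consumer share = 30/37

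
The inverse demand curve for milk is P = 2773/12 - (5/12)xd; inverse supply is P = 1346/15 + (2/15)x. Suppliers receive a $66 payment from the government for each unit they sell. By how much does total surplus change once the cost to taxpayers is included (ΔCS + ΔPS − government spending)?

Pre-subsidy: 2773/12 - (5/12)x = 1346/15 + (2/15)x gives x* = 257 and P* = 124.
With the subsidy, sellers receive Ps = Pb + 66 for each unit, where Pb is the price buyers pay.
On the curves, Pb = 2773/12 - (5/12)x and Ps = 1346/15 + (2/15)x; the wedge Ps − Pb = 66 gives 1346/15 + (2/15)x − (2773/12 - (5/12)x) = 66, so x' = 377.
Then Pb = 2773/12 − (5/12)·377 = 74 and Ps = 1346/15 + (2/15)·377 = 140.
ΔCS = ½(257 + 377)(124 − 74) = 15850; ΔPS = ½(257 + 377)(140 − 124) = 5072.
Government spending = 66 × 377 = 24882.
Net change = 15850 + 5072 − 24882 = -3960. The loss equals the DWL triangle ½·66·120.

Net change in total surplus = -$3960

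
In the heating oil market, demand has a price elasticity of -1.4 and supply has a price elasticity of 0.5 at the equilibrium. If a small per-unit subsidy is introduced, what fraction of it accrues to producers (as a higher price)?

For a small subsidy around the equilibrium, the benefit split depends on the relative slopes, which at a point are proportional to the elasticities.
Buyer share = εs/(εs + |εd|) = 0.5/(0.5 + 1.4) = 5/19; seller share = |εd|/(εs + |εd|) = 14/19.
So producers capture 14/19 of the subsidy.

Producer share = 14/19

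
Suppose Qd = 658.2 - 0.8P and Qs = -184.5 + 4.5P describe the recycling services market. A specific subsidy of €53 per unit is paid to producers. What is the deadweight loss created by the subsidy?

Pre-subsidy: 658.2 - 0.8P = -184.5 + 4.5P gives P* = 159, Q* = 531.
With the subsidy, sellers receive Ps = Pb + 53 for each unit, where Pb is the price buyers pay.
Supply in terms of Pb becomes Qs = -184.5 + 4.5(Pb + 53) = 54 + 4.5Pb. Setting this equal to demand: 658.2 - 0.8Pb = 54 + 4.5Pb, so Pb = 114.
Sellers receive Ps = 114 + 53 = 167; Q' = 658.2 − 0.8·114 = 567.
The subsidy expands output by 567 − 531 = 36 past the efficient level; on those units the gap between marginal cost and willingness to pay runs from 0 up to 53.
DWL = ½ × 53 × 36 = 954.

Deadweight loss = €954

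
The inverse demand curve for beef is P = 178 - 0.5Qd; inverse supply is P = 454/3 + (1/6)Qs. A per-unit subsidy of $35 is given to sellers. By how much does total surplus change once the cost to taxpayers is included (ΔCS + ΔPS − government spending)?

Net change in total surplus = -$918.75

Pre-subsidy: 178 - 0.5Q = 454/3 + (1/6)Q gives Q* = 40 and P* = 158.
With the subsidy, sellers receive Ps = Pb + 35 for each unit, where Pb is the price buyers pay.
On the curves, Pb = 178 - 0.5Q and Ps = 454/3 + (1/6)Q; the wedge Ps − Pb = 35 gives 454/3 + (1/6)Q − (178 - 0.5Q) = 35, so Q' = 92.5.
Then Pb = 178 − 0.5·92.5 = 131.75 and Ps = 454/3 + (1/6)·92.5 = 166.75.
ΔCS = ½(40 + 92.5)(158 − 131.75) = 1739.0625; ΔPS = ½(40 + 92.5)(166.75 − 158) = 579.6875.
Government spending = 35 × 92.5 = 3237.5.
Net change = 1739.0625 + 579.6875 − 3237.5 = -918.75. The loss equals the DWL triangle ½·35·52.5.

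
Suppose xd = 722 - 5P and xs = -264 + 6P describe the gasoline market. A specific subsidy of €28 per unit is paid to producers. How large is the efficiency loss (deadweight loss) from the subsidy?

Pre-subsidy: 722 - 5P = -264 + 6P gives P* = 986/11, x* = 3012/11.
With the subsidy, sellers receive Ps = Pb + 28 for each unit, where Pb is the price buyers pay.
Supply in terms of Pb becomes xs = -264 + 6(Pb + 28) = -96 + 6Pb. Setting this equal to demand: 722 - 5Pb = -96 + 6Pb, so Pb = 818/11.
Sellers receive Ps = 818/11 + 28 = 1126/11; x' = 722 − 5·(818/11) = 3852/11.
The subsidy expands output by 3852/11 − 3012/11 = 840/11 past the efficient level; on those units the gap between marginal cost and willingness to pay runs from 0 up to 28.
DWL = ½ × 28 × 840/11 = 11760/11.

Deadweight loss = 11760/11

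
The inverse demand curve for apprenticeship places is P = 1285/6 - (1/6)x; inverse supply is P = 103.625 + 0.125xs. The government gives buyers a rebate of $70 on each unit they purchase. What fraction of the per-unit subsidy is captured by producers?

Producer share = 3/7

Pre-subsidy: 1285/6 - (1/6)x = 103.625 + 0.125x gives x* = 379 and P* = 151.
With the rebate, buyers effectively pay Pb = Ps − 70, where Ps is the price sellers receive.
On the curves, Pb = 1285/6 - (1/6)x and Ps = 103.625 + 0.125x; the wedge Ps − Pb = 70 gives 103.625 + 0.125x − (1285/6 - (1/6)x) = 70, so x' = 619.
Then Pb = 1285/6 − (1/6)·619 = 111 and Ps = 103.625 + 0.125·619 = 181.
Buyers' price falls by P* − Pb = 151 − 111 = 40; sellers' price rises by Ps − P* = 181 − 151 = 30.
So producers capture 30/70 = 3/7 of each unit of subsidy.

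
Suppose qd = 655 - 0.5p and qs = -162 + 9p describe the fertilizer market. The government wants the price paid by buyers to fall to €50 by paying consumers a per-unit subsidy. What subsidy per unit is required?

At a buyer price of 50, quantity demanded is 655 − 0.5·50 = 630.
Sellers supply 630 only when they receive ps with -162 + 9·ps = 630, i.e. ps = 88.
s = ps − pb = 88 − 50 = 38.

Required subsidy s = €38 per unit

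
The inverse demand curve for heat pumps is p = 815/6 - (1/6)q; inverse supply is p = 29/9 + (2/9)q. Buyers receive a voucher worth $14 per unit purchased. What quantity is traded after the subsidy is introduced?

q' = 377

Pre-subsidy: 815/6 - (1/6)q = 29/9 + (2/9)q gives q* = 341 and p* = 79.
With the rebate, buyers effectively pay pb = ps − 14, where ps is the price sellers receive.
On the curves, pb = 815/6 - (1/6)q and ps = 29/9 + (2/9)q; the wedge ps − pb = 14 gives 29/9 + (2/9)q − (815/6 - (1/6)q) = 14, so q' = 377.
Then pb = 815/6 − (1/6)·377 = 73 and ps = 29/9 + (2/9)·377 = 87.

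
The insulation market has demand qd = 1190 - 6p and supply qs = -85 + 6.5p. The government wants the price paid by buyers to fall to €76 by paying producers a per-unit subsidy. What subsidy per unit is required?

At a buyer price of 76, quantity demanded is 1190 − 6·76 = 734.
Sellers supply 734 only when they receive ps with -85 + 6.5·ps = 734, i.e. ps = 126.
s = ps − pb = 126 − 76 = 50.

Required subsidy s = €50 per unit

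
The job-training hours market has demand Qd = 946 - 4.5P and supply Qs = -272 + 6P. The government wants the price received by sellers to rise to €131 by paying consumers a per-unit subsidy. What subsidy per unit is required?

Required subsidy s = €35 per unit

At a seller price of 131, quantity supplied is -272 + 6·131 = 514.
Buyers absorb 514 only when they pay Pb with 946 − 4.5·Pb = 514, i.e. Pb = 96.
s = Ps − Pb = 131 − 96 = 35.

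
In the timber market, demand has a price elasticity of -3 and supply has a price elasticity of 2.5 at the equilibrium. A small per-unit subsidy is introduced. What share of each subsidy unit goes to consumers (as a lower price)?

For a small subsidy around the equilibrium, the benefit split depends on the relative slopes, which at a point are proportional to the elasticities.
Buyer share = εs/(εs + |εd|) = 2.5/(2.5 + 3) = 5/11; seller share = |εd|/(εs + |εd|) = 6/11.

Consumer share = 5/11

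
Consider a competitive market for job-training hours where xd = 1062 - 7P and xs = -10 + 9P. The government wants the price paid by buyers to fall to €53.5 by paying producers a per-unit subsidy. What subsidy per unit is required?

Required subsidy s = €24 per unit

At a buyer price of 53.5, quantity demanded is 1062 − 7·53.5 = 687.5.
Sellers supply 687.5 only when they receive Ps with -10 + 9·Ps = 687.5, i.e. Ps = 77.5.
s = Ps − Pb = 77.5 − 53.5 = 24.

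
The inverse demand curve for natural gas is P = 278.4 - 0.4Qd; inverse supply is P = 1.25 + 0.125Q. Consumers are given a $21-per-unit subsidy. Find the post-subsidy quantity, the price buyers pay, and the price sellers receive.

Pre-subsidy: 278.4 - 0.4Q = 1.25 + 0.125Q gives Q* = 11086/21 and P* = 1412/21.
With the rebate, buyers effectively pay Pb = Ps − 21, where Ps is the price sellers receive.
On the curves, Pb = 278.4 - 0.4Q and Ps = 1.25 + 0.125Q; the wedge Ps − Pb = 21 gives 1.25 + 0.125Q − (278.4 - 0.4Q) = 21, so Q' = 11926/21.
Then Pb = 278.4 − 0.4·(11926/21) = 1076/21 and Ps = 1.25 + 0.125·(11926/21) = 1517/21.

Q' = 11926/21; buyers pay 1076/21; sellers receive 1517/21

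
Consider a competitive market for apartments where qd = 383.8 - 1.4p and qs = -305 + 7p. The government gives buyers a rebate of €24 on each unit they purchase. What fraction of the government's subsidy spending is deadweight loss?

Pre-subsidy: 383.8 - 1.4p = -305 + 7p gives p* = 82, q* = 269.
With the rebate, buyers effectively pay pb = ps − 24, where ps is the price sellers receive.
Demand in terms of ps becomes qd = 383.8 − 1.4(ps − 24) = 417.4 - 1.4ps. Setting this equal to supply: 417.4 - 1.4ps = -305 + 7ps, so ps = 86.
Buyers pay pb = 86 − 24 = 62; q' = -305 + 7·86 = 297.
ΔCS = ½(269 + 297)(82 − 62) = 5660; ΔPS = ½(269 + 297)(86 − 82) = 1132.
Government spending = 24 × 297 = 7128.
DWL = ½ × 24 × (297 − 269) = 336; fraction = 336 / 7128 = 14/297.

DWL / government spending = 14/297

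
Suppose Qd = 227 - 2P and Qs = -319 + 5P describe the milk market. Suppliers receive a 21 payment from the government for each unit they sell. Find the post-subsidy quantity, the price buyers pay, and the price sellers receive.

Pre-subsidy: 227 - 2P = -319 + 5P gives P* = 78, Q* = 71.
With the subsidy, sellers receive Ps = Pb + 21 for each unit, where Pb is the price buyers pay.
Supply in terms of Pb becomes Qs = -319 + 5(Pb + 21) = -214 + 5Pb. Setting this equal to demand: 227 - 2Pb = -214 + 5Pb, so Pb = 63.
Sellers receive Ps = 63 + 21 = 84; Q' = 227 − 2·63 = 101.

Q' = 101; buyers pay 63; sellers receive 84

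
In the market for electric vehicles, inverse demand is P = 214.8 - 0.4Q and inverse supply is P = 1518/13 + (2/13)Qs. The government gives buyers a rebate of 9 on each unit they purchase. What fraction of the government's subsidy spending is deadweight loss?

Pre-subsidy: 214.8 - 0.4Q = 1518/13 + (2/13)Q gives Q* = 177 and P* = 144.
With the rebate, buyers effectively pay Pb = Ps − 9, where Ps is the price sellers receive.
On the curves, Pb = 214.8 - 0.4Q and Ps = 1518/13 + (2/13)Q; the wedge Ps − Pb = 9 gives 1518/13 + (2/13)Q − (214.8 - 0.4Q) = 9, so Q' = 193.25.
Then Pb = 214.8 − 0.4·193.25 = 137.5 and Ps = 1518/13 + (2/13)·193.25 = 146.5.
ΔCS = ½(177 + 193.25)(144 − 137.5) = 1203.3125; ΔPS = ½(177 + 193.25)(146.5 − 144) = 462.8125.
Government spending = 9 × 193.25 = 1739.25.
DWL = ½ × 9 × (193.25 − 177) = 73.125; fraction = 73.125 / 1739.25 = 65/1546.

DWL / government spending = 65/1546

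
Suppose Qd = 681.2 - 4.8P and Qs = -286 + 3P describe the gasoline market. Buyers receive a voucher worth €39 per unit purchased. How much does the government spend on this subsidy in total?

Government cost = €6162

Pre-subsidy: 681.2 - 4.8P = -286 + 3P gives P* = 124, Q* = 86.
With the rebate, buyers effectively pay Pb = Ps − 39, where Ps is the price sellers receive.
Demand in terms of Ps becomes Qd = 681.2 − 4.8(Ps − 39) = 868.4 - 4.8Ps. Setting this equal to supply: 868.4 - 4.8Ps = -286 + 3Ps, so Ps = 148.
Buyers pay Pb = 148 − 39 = 109; Q' = -286 + 3·148 = 158.
Government outlay = subsidy × quantity = 39 × 158 = 6162.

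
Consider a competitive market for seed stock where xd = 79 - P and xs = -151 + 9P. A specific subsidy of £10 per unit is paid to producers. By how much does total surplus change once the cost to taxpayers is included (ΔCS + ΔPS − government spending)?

Pre-subsidy: 79 - P = -151 + 9P gives P* = 23, x* = 56.
With the subsidy, sellers receive Ps = Pb + 10 for each unit, where Pb is the price buyers pay.
Supply in terms of Pb becomes xs = -151 + 9(Pb + 10) = -61 + 9Pb. Setting this equal to demand: 79 - Pb = -61 + 9Pb, so Pb = 14.
Sellers receive Ps = 14 + 10 = 24; x' = 79 − 1·14 = 65.
ΔCS = ½(56 + 65)(23 − 14) = 544.5; ΔPS = ½(56 + 65)(24 − 23) = 60.5.
Government spending = 10 × 65 = 650.
Net change = 544.5 + 60.5 − 650 = -45. The loss equals the DWL triangle ½·10·9.

Net change in total surplus = -£45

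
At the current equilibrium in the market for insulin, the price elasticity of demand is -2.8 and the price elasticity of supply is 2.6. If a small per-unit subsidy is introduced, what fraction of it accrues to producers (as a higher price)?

Producer share = 14/27

For a small subsidy around the equilibrium, the benefit split depends on the relative slopes, which at a point are proportional to the elasticities.
Buyer share = εs/(εs + |εd|) = 2.6/(2.6 + 2.8) = 13/27; seller share = |εd|/(εs + |εd|) = 14/27.
So producers capture 14/27 of the subsidy.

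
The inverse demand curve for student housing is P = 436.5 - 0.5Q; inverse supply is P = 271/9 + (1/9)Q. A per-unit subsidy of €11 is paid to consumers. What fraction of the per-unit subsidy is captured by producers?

Producer share = 2/11

Pre-subsidy: 436.5 - 0.5Q = 271/9 + (1/9)Q gives Q* = 665 and P* = 104.
With the rebate, buyers effectively pay Pb = Ps − 11, where Ps is the price sellers receive.
On the curves, Pb = 436.5 - 0.5Q and Ps = 271/9 + (1/9)Q; the wedge Ps − Pb = 11 gives 271/9 + (1/9)Q − (436.5 - 0.5Q) = 11, so Q' = 683.
Then Pb = 436.5 − 0.5·683 = 95 and Ps = 271/9 + (1/9)·683 = 106.
Buyers' price falls by P* − Pb = 104 − 95 = 9; sellers' price rises by Ps − P* = 106 − 104 = 2.
So producers capture 2/11 = 2/11 of each unit of subsidy.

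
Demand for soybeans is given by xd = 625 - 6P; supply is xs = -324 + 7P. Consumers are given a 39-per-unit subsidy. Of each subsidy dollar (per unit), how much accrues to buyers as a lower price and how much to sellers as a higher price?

Pre-subsidy: 625 - 6P = -324 + 7P gives P* = 73, x* = 187.
With the rebate, buyers effectively pay Pb = Ps − 39, where Ps is the price sellers receive.
Demand in terms of Ps becomes xd = 625 − 6(Ps − 39) = 859 - 6Ps. Setting this equal to supply: 859 - 6Ps = -324 + 7Ps, so Ps = 91.
Buyers pay Pb = 91 − 39 = 52; x' = -324 + 7·91 = 313.
Buyers' price falls by P* − Pb = 73 − 52 = 21; sellers' price rises by Ps − P* = 91 − 73 = 18.

Buyers gain 21 per unit; sellers gain 18 per unit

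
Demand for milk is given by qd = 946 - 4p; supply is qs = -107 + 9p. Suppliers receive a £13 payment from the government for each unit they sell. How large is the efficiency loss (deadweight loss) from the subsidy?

Deadweight loss = £234

Pre-subsidy: 946 - 4p = -107 + 9p gives p* = 81, q* = 622.
With the subsidy, sellers receive ps = pb + 13 for each unit, where pb is the price buyers pay.
Supply in terms of pb becomes qs = -107 + 9(pb + 13) = 10 + 9pb. Setting this equal to demand: 946 - 4pb = 10 + 9pb, so pb = 72.
Sellers receive ps = 72 + 13 = 85; q' = 946 − 4·72 = 658.
The subsidy expands output by 658 − 622 = 36 past the efficient level; on those units the gap between marginal cost and willingness to pay runs from 0 up to 13.
DWL = ½ × 13 × 36 = 234.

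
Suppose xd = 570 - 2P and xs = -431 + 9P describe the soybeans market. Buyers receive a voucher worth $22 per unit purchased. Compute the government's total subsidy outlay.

Pre-subsidy: 570 - 2P = -431 + 9P gives P* = 91, x* = 388.
With the rebate, buyers effectively pay Pb = Ps − 22, where Ps is the price sellers receive.
Demand in terms of Ps becomes xd = 570 − 2(Ps − 22) = 614 - 2Ps. Setting this equal to supply: 614 - 2Ps = -431 + 9Ps, so Ps = 95.
Buyers pay Pb = 95 − 22 = 73; x' = -431 + 9·95 = 424.
Government outlay = subsidy × quantity = 22 × 424 = 9328.

Government cost = $9328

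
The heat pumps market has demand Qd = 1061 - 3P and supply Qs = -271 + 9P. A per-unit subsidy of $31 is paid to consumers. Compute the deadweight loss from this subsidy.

Pre-subsidy: 1061 - 3P = -271 + 9P gives P* = 111, Q* = 728.
With the rebate, buyers effectively pay Pb = Ps − 31, where Ps is the price sellers receive.
Demand in terms of Ps becomes Qd = 1061 − 3(Ps − 31) = 1154 - 3Ps. Setting this equal to supply: 1154 - 3Ps = -271 + 9Ps, so Ps = 118.75.
Buyers pay Pb = 118.75 − 31 = 87.75; Q' = -271 + 9·118.75 = 797.75.
The subsidy expands output by 797.75 − 728 = 69.75 past the efficient level; on those units the gap between marginal cost and willingness to pay runs from 0 up to 31.
DWL = ½ × 31 × 69.75 = 1081.125.

Deadweight loss = $1081.125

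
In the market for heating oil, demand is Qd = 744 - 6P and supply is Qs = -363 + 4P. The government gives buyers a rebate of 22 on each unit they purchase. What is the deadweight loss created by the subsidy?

Deadweight loss = 580.8

Pre-subsidy: 744 - 6P = -363 + 4P gives P* = 110.7, Q* = 79.8.
With the rebate, buyers effectively pay Pb = Ps − 22, where Ps is the price sellers receive.
Demand in terms of Ps becomes Qd = 744 − 6(Ps − 22) = 876 - 6Ps. Setting this equal to supply: 876 - 6Ps = -363 + 4Ps, so Ps = 123.9.
Buyers pay Pb = 123.9 − 22 = 101.9; Q' = -363 + 4·123.9 = 132.6.
The subsidy expands output by 132.6 − 79.8 = 52.8 past the efficient level; on those units the gap between marginal cost and willingness to pay runs from 0 up to 22.
DWL = ½ × 22 × 52.8 = 580.8.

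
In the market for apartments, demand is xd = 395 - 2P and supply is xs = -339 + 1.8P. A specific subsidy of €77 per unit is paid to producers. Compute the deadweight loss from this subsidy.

Pre-subsidy: 395 - 2P = -339 + 1.8P gives P* = 3670/19, x* = 165/19.
With the subsidy, sellers receive Ps = Pb + 77 for each unit, where Pb is the price buyers pay.
Supply in terms of Pb becomes xs = -339 + 1.8(Pb + 77) = -200.4 + 1.8Pb. Setting this equal to demand: 395 - 2Pb = -200.4 + 1.8Pb, so Pb = 2977/19.
Sellers receive Ps = 2977/19 + 77 = 4440/19; x' = 395 − 2·(2977/19) = 1551/19.
The subsidy expands output by 1551/19 − 165/19 = 1386/19 past the efficient level; on those units the gap between marginal cost and willingness to pay runs from 0 up to 77.
DWL = ½ × 77 × 1386/19 = 53361/19.

Deadweight loss = 53361/19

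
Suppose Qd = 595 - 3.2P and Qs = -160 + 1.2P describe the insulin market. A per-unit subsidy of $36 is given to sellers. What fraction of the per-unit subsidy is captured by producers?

Pre-subsidy: 595 - 3.2P = -160 + 1.2P gives P* = 3775/22, Q* = 505/11.
With the subsidy, sellers receive Ps = Pb + 36 for each unit, where Pb is the price buyers pay.
Supply in terms of Pb becomes Qs = -160 + 1.2(Pb + 36) = -116.8 + 1.2Pb. Setting this equal to demand: 595 - 3.2Pb = -116.8 + 1.2Pb, so Pb = 3559/22.
Sellers receive Ps = 3559/22 + 36 = 4351/22; Q' = 595 − 3.2·(3559/22) = 4253/55.
Buyers' price falls by P* − Pb = 3775/22 − 3559/22 = 108/11; sellers' price rises by Ps − P* = 4351/22 − 3775/22 = 288/11.
So producers capture (288/11)/36 = 8/11 of each unit of subsidy.

Producer share = 8/11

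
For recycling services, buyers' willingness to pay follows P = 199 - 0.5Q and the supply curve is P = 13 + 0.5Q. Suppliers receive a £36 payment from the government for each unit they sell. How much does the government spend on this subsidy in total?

Government cost = £7992

Pre-subsidy: 199 - 0.5Q = 13 + 0.5Q gives Q* = 186 and P* = 106.
With the subsidy, sellers receive Ps = Pb + 36 for each unit, where Pb is the price buyers pay.
On the curves, Pb = 199 - 0.5Q and Ps = 13 + 0.5Q; the wedge Ps − Pb = 36 gives 13 + 0.5Q − (199 - 0.5Q) = 36, so Q' = 222.
Then Pb = 199 − 0.5·222 = 88 and Ps = 13 + 0.5·222 = 124.
Government outlay = subsidy × quantity = 36 × 222 = 7992.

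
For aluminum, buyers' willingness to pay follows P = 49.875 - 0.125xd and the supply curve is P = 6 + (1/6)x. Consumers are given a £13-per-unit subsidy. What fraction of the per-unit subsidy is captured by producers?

Producer share = 4/7

Pre-subsidy: 49.875 - 0.125x = 6 + (1/6)x gives x* = 1053/7 and P* = 435/14.
With the rebate, buyers effectively pay Pb = Ps − 13, where Ps is the price sellers receive.
On the curves, Pb = 49.875 - 0.125x and Ps = 6 + (1/6)x; the wedge Ps − Pb = 13 gives 6 + (1/6)x − (49.875 - 0.125x) = 13, so x' = 195.
Then Pb = 49.875 − 0.125·195 = 25.5 and Ps = 6 + (1/6)·195 = 38.5.
Buyers' price falls by P* − Pb = 435/14 − 25.5 = 39/7; sellers' price rises by Ps − P* = 38.5 − 435/14 = 52/7.
So producers capture (52/7)/13 = 4/7 of each unit of subsidy.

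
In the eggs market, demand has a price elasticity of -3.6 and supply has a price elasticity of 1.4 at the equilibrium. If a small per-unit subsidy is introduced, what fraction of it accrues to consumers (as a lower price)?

For a small subsidy around the equilibrium, the benefit split depends on the relative slopes, which at a point are proportional to the elasticities.
Buyer share = εs/(εs + |εd|) = 1.4/(1.4 + 3.6) = 0.28; seller share = |εd|/(εs + |εd|) = 0.72.

Consumer share = 0.28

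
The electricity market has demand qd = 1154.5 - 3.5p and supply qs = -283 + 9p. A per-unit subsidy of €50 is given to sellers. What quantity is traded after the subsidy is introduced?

q' = 878

Pre-subsidy: 1154.5 - 3.5p = -283 + 9p gives p* = 115, q* = 752.
With the subsidy, sellers receive ps = pb + 50 for each unit, where pb is the price buyers pay.
Supply in terms of pb becomes qs = -283 + 9(pb + 50) = 167 + 9pb. Setting this equal to demand: 1154.5 - 3.5pb = 167 + 9pb, so pb = 79.
Sellers receive ps = 79 + 50 = 129; q' = 1154.5 − 3.5·79 = 878.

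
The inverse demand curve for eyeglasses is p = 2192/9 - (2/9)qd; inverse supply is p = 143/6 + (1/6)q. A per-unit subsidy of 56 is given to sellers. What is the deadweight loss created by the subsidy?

Pre-subsidy: 2192/9 - (2/9)q = 143/6 + (1/6)q gives q* = 565 and p* = 118.
With the subsidy, sellers receive ps = pb + 56 for each unit, where pb is the price buyers pay.
On the curves, pb = 2192/9 - (2/9)q and ps = 143/6 + (1/6)q; the wedge ps − pb = 56 gives 143/6 + (1/6)q − (2192/9 - (2/9)q) = 56, so q' = 709.
Then pb = 2192/9 − (2/9)·709 = 86 and ps = 143/6 + (1/6)·709 = 142.
The subsidy expands output by 709 − 565 = 144 past the efficient level; on those units the gap between marginal cost and willingness to pay runs from 0 up to 56.
DWL = ½ × 56 × 144 = 4032.

Deadweight loss = 4032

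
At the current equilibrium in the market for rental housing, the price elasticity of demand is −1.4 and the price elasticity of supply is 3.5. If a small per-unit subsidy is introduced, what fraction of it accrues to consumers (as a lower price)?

For a small subsidy around the equilibrium, the benefit split depends on the relative slopes, which at a point are proportional to the elasticities.
Buyer share = εs/(εs + |εd|) = 3.5/(3.5 + 1.4) = 5/7; seller share = |εd|/(εs + |εd|) = 2/7.

Consumer share = 5/7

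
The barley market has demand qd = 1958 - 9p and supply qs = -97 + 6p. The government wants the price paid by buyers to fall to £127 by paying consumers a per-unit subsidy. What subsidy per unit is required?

Required subsidy s = £25 per unit

At a buyer price of 127, quantity demanded is 1958 − 9·127 = 815.
Sellers supply 815 only when they receive ps with -97 + 6·ps = 815, i.e. ps = 152.
s = ps − pb = 152 − 127 = 25.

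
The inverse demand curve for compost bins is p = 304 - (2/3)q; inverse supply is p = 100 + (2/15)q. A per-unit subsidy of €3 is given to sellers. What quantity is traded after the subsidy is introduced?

Pre-subsidy: 304 - (2/3)q = 100 + (2/15)q gives q* = 255 and p* = 134.
With the subsidy, sellers receive ps = pb + 3 for each unit, where pb is the price buyers pay.
On the curves, pb = 304 - (2/3)q and ps = 100 + (2/15)q; the wedge ps − pb = 3 gives 100 + (2/15)q − (304 - (2/3)q) = 3, so q' = 258.75.
Then pb = 304 − (2/3)·258.75 = 131.5 and ps = 100 + (2/15)·258.75 = 134.5.

q' = 258.75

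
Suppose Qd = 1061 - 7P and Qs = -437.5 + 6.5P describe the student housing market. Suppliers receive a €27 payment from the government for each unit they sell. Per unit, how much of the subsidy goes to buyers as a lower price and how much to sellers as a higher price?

Pre-subsidy: 1061 - 7P = -437.5 + 6.5P gives P* = 111, Q* = 284.
With the subsidy, sellers receive Ps = Pb + 27 for each unit, where Pb is the price buyers pay.
Supply in terms of Pb becomes Qs = -437.5 + 6.5(Pb + 27) = -262 + 6.5Pb. Setting this equal to demand: 1061 - 7Pb = -262 + 6.5Pb, so Pb = 98.
Sellers receive Ps = 98 + 27 = 125; Q' = 1061 − 7·98 = 375.
Buyers' price falls by P* − Pb = 111 − 98 = 13; sellers' price rises by Ps − P* = 125 − 111 = 14.

Buyers gain €13 per unit; sellers gain €14 per unit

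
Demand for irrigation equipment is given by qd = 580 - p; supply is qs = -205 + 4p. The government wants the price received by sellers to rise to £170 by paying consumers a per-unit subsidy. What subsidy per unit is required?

At a seller price of 170, quantity supplied is -205 + 4·170 = 475.
Buyers absorb 475 only when they pay pb with 580 − 1·pb = 475, i.e. pb = 105.
s = ps − pb = 170 − 105 = 65.

Required subsidy s = £65 per unit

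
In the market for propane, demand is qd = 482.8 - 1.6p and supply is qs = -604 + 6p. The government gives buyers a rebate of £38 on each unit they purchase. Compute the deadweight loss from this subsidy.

Deadweight loss = £912

Pre-subsidy: 482.8 - 1.6p = -604 + 6p gives p* = 143, q* = 254.
With the rebate, buyers effectively pay pb = ps − 38, where ps is the price sellers receive.
Demand in terms of ps becomes qd = 482.8 − 1.6(ps − 38) = 543.6 - 1.6ps. Setting this equal to supply: 543.6 - 1.6ps = -604 + 6ps, so ps = 151.
Buyers pay pb = 151 − 38 = 113; q' = -604 + 6·151 = 302.
The subsidy expands output by 302 − 254 = 48 past the efficient level; on those units the gap between marginal cost and willingness to pay runs from 0 up to 38.
DWL = ½ × 38 × 48 = 912.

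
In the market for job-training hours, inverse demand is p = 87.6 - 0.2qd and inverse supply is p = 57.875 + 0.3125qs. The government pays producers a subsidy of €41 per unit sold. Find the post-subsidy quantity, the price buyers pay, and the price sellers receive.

q' = 138; buyers pay €60; sellers receive €101

Pre-subsidy: 87.6 - 0.2q = 57.875 + 0.3125q gives q* = 58 and p* = 76.
With the subsidy, sellers receive ps = pb + 41 for each unit, where pb is the price buyers pay.
On the curves, pb = 87.6 - 0.2q and ps = 57.875 + 0.3125q; the wedge ps − pb = 41 gives 57.875 + 0.3125q − (87.6 - 0.2q) = 41, so q' = 138.
Then pb = 87.6 − 0.2·138 = 60 and ps = 57.875 + 0.3125·138 = 101.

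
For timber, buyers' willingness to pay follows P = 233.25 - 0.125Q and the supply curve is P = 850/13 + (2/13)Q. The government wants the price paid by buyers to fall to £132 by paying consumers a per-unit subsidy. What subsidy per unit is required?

Required subsidy s = £58 per unit

At a buyer price of 132, quantity demanded is 1866 − 8·132 = 810.
Sellers supply 810 only when they receive Ps = 850/13 + (2/13)·810 = 190.
s = Ps − Pb = 190 − 132 = 58.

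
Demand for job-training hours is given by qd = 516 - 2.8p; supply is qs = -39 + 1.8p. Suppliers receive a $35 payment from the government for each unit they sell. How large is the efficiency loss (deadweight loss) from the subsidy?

Pre-subsidy: 516 - 2.8p = -39 + 1.8p gives p* = 2775/23, q* = 4098/23.
With the subsidy, sellers receive ps = pb + 35 for each unit, where pb is the price buyers pay.
Supply in terms of pb becomes qs = -39 + 1.8(pb + 35) = 24 + 1.8pb. Setting this equal to demand: 516 - 2.8pb = 24 + 1.8pb, so pb = 2460/23.
Sellers receive ps = 2460/23 + 35 = 3265/23; q' = 516 − 2.8·(2460/23) = 4980/23.
The subsidy expands output by 4980/23 − 4098/23 = 882/23 past the efficient level; on those units the gap between marginal cost and willingness to pay runs from 0 up to 35.
DWL = ½ × 35 × 882/23 = 15435/23.

Deadweight loss = 15435/23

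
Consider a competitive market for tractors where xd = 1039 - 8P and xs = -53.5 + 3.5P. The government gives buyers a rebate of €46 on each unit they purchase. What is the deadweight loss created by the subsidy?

Pre-subsidy: 1039 - 8P = -53.5 + 3.5P gives P* = 95, x* = 279.
With the rebate, buyers effectively pay Pb = Ps − 46, where Ps is the price sellers receive.
Demand in terms of Ps becomes xd = 1039 − 8(Ps − 46) = 1407 - 8Ps. Setting this equal to supply: 1407 - 8Ps = -53.5 + 3.5Ps, so Ps = 127.
Buyers pay Pb = 127 − 46 = 81; x' = -53.5 + 3.5·127 = 391.
The subsidy expands output by 391 − 279 = 112 past the efficient level; on those units the gap between marginal cost and willingness to pay runs from 0 up to 46.
DWL = ½ × 46 × 112 = 2576.

Deadweight loss = €2576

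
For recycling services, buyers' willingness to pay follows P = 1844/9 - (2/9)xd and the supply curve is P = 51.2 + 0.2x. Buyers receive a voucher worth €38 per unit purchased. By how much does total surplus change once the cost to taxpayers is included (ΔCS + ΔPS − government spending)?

Pre-subsidy: 1844/9 - (2/9)x = 51.2 + 0.2x gives x* = 364 and P* = 124.
With the rebate, buyers effectively pay Pb = Ps − 38, where Ps is the price sellers receive.
On the curves, Pb = 1844/9 - (2/9)x and Ps = 51.2 + 0.2x; the wedge Ps − Pb = 38 gives 51.2 + 0.2x − (1844/9 - (2/9)x) = 38, so x' = 454.
Then Pb = 1844/9 − (2/9)·454 = 104 and Ps = 51.2 + 0.2·454 = 142.
ΔCS = ½(364 + 454)(124 − 104) = 8180; ΔPS = ½(364 + 454)(142 − 124) = 7362.
Government spending = 38 × 454 = 17252.
Net change = 8180 + 7362 − 17252 = -1710. The loss equals the DWL triangle ½·38·90.

Net change in total surplus = -€1710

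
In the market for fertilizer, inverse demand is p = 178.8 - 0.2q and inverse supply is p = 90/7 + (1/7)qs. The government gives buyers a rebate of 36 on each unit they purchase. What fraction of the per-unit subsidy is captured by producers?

Pre-subsidy: 178.8 - 0.2q = 90/7 + (1/7)q gives q* = 484 and p* = 82.
With the rebate, buyers effectively pay pb = ps − 36, where ps is the price sellers receive.
On the curves, pb = 178.8 - 0.2q and ps = 90/7 + (1/7)q; the wedge ps − pb = 36 gives 90/7 + (1/7)q − (178.8 - 0.2q) = 36, so q' = 589.
Then pb = 178.8 − 0.2·589 = 61 and ps = 90/7 + (1/7)·589 = 97.
Buyers' price falls by p* − pb = 82 − 61 = 21; sellers' price rises by ps − p* = 97 − 82 = 15.
So producers capture 15/36 = 5/12 of each unit of subsidy.

Producer share = 5/12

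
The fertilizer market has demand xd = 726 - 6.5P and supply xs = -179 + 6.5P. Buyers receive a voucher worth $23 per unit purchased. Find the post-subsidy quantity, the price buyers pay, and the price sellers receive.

Pre-subsidy: 726 - 6.5P = -179 + 6.5P gives P* = 905/13, x* = 273.5.
With the rebate, buyers effectively pay Pb = Ps − 23, where Ps is the price sellers receive.
Demand in terms of Ps becomes xd = 726 − 6.5(Ps − 23) = 875.5 - 6.5Ps. Setting this equal to supply: 875.5 - 6.5Ps = -179 + 6.5Ps, so Ps = 2109/26.
Buyers pay Pb = 2109/26 − 23 = 1511/26; x' = -179 + 6.5·(2109/26) = 348.25.

x' = 348.25; buyers pay 1511/26; sellers receive 2109/26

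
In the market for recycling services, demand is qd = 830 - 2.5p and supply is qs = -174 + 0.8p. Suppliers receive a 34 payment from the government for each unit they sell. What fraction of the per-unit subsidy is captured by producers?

Producer share = 25/33

Pre-subsidy: 830 - 2.5p = -174 + 0.8p gives p* = 10040/33, q* = 2290/33.
With the subsidy, sellers receive ps = pb + 34 for each unit, where pb is the price buyers pay.
Supply in terms of pb becomes qs = -174 + 0.8(pb + 34) = -146.8 + 0.8pb. Setting this equal to demand: 830 - 2.5pb = -146.8 + 0.8pb, so pb = 296.
Sellers receive ps = 296 + 34 = 330; q' = 830 − 2.5·296 = 90.
Buyers' price falls by p* − pb = 10040/33 − 296 = 272/33; sellers' price rises by ps − p* = 330 − 10040/33 = 850/33.
So producers capture (850/33)/34 = 25/33 of each unit of subsidy.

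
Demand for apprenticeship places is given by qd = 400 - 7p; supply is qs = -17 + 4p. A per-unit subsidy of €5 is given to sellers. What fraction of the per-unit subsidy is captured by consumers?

Consumer share = 4/11

Pre-subsidy: 400 - 7p = -17 + 4p gives p* = 417/11, q* = 1481/11.
With the subsidy, sellers receive ps = pb + 5 for each unit, where pb is the price buyers pay.
Supply in terms of pb becomes qs = -17 + 4(pb + 5) = 3 + 4pb. Setting this equal to demand: 400 - 7pb = 3 + 4pb, so pb = 397/11.
Sellers receive ps = 397/11 + 5 = 452/11; q' = 400 − 7·(397/11) = 1621/11.
Buyers' price falls by p* − pb = 417/11 − 397/11 = 20/11; sellers' price rises by ps − p* = 452/11 − 417/11 = 35/11.
So consumers capture (20/11)/5 = 4/11 of each unit of subsidy.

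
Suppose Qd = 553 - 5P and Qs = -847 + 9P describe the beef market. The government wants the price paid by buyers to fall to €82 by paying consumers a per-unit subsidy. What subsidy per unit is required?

Required subsidy s = €28 per unit

At a buyer price of 82, quantity demanded is 553 − 5·82 = 143.
Sellers supply 143 only when they receive Ps with -847 + 9·Ps = 143, i.e. Ps = 110.
s = Ps − Pb = 110 − 82 = 28.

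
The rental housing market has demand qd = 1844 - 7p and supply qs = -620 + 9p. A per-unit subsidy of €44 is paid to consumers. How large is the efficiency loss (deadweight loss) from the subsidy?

Deadweight loss = €3811.5

Pre-subsidy: 1844 - 7p = -620 + 9p gives p* = 154, q* = 766.
With the rebate, buyers effectively pay pb = ps − 44, where ps is the price sellers receive.
Demand in terms of ps becomes qd = 1844 − 7(ps − 44) = 2152 - 7ps. Setting this equal to supply: 2152 - 7ps = -620 + 9ps, so ps = 173.25.
Buyers pay pb = 173.25 − 44 = 129.25; q' = -620 + 9·173.25 = 939.25.
The subsidy expands output by 939.25 − 766 = 173.25 past the efficient level; on those units the gap between marginal cost and willingness to pay runs from 0 up to 44.
DWL = ½ × 44 × 173.25 = 3811.5.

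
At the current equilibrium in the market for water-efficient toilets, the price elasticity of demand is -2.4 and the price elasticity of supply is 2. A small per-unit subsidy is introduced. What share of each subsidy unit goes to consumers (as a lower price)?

Consumer share = 5/11

For a small subsidy around the equilibrium, the benefit split depends on the relative slopes, which at a point are proportional to the elasticities.
Buyer share = εs/(εs + |εd|) = 2/(2 + 2.4) = 5/11; seller share = |εd|/(εs + |εd|) = 6/11.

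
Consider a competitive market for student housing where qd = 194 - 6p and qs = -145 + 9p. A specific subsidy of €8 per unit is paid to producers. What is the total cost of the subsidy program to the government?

Pre-subsidy: 194 - 6p = -145 + 9p gives p* = 22.6, q* = 58.4.
With the subsidy, sellers receive ps = pb + 8 for each unit, where pb is the price buyers pay.
Supply in terms of pb becomes qs = -145 + 9(pb + 8) = -73 + 9pb. Setting this equal to demand: 194 - 6pb = -73 + 9pb, so pb = 17.8.
Sellers receive ps = 17.8 + 8 = 25.8; q' = 194 − 6·17.8 = 87.2.
Government outlay = subsidy × quantity = 8 × 87.2 = 697.6.

Government cost = €697.6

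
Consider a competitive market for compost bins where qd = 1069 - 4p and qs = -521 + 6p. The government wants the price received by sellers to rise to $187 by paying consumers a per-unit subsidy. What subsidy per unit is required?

At a seller price of 187, quantity supplied is -521 + 6·187 = 601.
Buyers absorb 601 only when they pay pb with 1069 − 4·pb = 601, i.e. pb = 117.
s = ps − pb = 187 − 117 = 70.

Required subsidy s = $70 per unit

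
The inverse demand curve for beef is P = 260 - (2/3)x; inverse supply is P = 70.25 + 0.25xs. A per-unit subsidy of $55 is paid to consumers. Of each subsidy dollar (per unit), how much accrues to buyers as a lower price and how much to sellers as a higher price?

Pre-subsidy: 260 - (2/3)x = 70.25 + 0.25x gives x* = 207 and P* = 122.
With the rebate, buyers effectively pay Pb = Ps − 55, where Ps is the price sellers receive.
On the curves, Pb = 260 - (2/3)x and Ps = 70.25 + 0.25x; the wedge Ps − Pb = 55 gives 70.25 + 0.25x − (260 - (2/3)x) = 55, so x' = 267.
Then Pb = 260 − (2/3)·267 = 82 and Ps = 70.25 + 0.25·267 = 137.
Buyers' price falls by P* − Pb = 122 − 82 = 40; sellers' price rises by Ps − P* = 137 − 122 = 15.

Buyers gain $40 per unit; sellers gain $15 per unit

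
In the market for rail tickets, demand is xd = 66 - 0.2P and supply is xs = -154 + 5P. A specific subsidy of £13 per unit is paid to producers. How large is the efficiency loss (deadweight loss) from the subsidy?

Deadweight loss = £16.25

Pre-subsidy: 66 - 0.2P = -154 + 5P gives P* = 550/13, x* = 748/13.
With the subsidy, sellers receive Ps = Pb + 13 for each unit, where Pb is the price buyers pay.
Supply in terms of Pb becomes xs = -154 + 5(Pb + 13) = -89 + 5Pb. Setting this equal to demand: 66 - 0.2Pb = -89 + 5Pb, so Pb = 775/26.
Sellers receive Ps = 775/26 + 13 = 1113/26; x' = 66 − 0.2·(775/26) = 1561/26.
The subsidy expands output by 1561/26 − 748/13 = 2.5 past the efficient level; on those units the gap between marginal cost and willingness to pay runs from 0 up to 13.
DWL = ½ × 13 × 2.5 = 16.25.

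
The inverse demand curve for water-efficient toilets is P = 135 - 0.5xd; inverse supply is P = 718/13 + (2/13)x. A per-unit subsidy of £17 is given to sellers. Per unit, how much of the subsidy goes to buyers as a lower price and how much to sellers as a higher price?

Buyers gain £13 per unit; sellers gain £4 per unit

Pre-subsidy: 135 - 0.5x = 718/13 + (2/13)x gives x* = 122 and P* = 74.
With the subsidy, sellers receive Ps = Pb + 17 for each unit, where Pb is the price buyers pay.
On the curves, Pb = 135 - 0.5x and Ps = 718/13 + (2/13)x; the wedge Ps − Pb = 17 gives 718/13 + (2/13)x − (135 - 0.5x) = 17, so x' = 148.
Then Pb = 135 − 0.5·148 = 61 and Ps = 718/13 + (2/13)·148 = 78.
Buyers' price falls by P* − Pb = 74 − 61 = 13; sellers' price rises by Ps − P* = 78 − 74 = 4.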